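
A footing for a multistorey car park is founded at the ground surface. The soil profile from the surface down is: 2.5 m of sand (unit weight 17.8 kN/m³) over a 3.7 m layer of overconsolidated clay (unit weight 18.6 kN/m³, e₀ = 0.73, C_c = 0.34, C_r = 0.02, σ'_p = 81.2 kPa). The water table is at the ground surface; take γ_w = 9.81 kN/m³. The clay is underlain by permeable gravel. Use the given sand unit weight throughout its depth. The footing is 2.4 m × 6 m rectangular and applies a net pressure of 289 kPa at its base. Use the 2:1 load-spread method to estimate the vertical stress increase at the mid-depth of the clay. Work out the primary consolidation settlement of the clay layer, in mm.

Mid-depth of clay below the ground surface: z = 2.5 + 3.7/2 = 4.35 m.
Total vertical stress at mid-clay: σ_v = 17.8×2.5 + 18.6×1.85 = 78.91 kPa.
Pore pressure: u = 9.81×(4.35 − 0) = 42.673 kPa.
Initial effective stress: σ'_0 = σ_v − u = 78.91 − 42.673 = 36.237 kPa.
Stress increase at mid-clay by the 2:1 spreading method:
Δσ = qBL/((B+z)(L+z)) = 289×2.4×6/((2.4+4.35)(6+4.35)) = 59.568 kPa
Final effective stress: σ'_f = 36.237 + 59.568 = 95.805 kPa.
σ'_f = 95.805 > σ'_p = 81.2 kPa, so the stress path crosses the preconsolidation pressure — recompression up to σ'_p, then virgin compression beyond:
S_c = H/(1+e₀)·[C_r·log₁₀(σ'_p/σ'_0) + C_c·log₁₀(σ'_f/σ'_p)]
    = 3.7/1.73 × [0.02×log₁₀(81.2/36.237) + 0.34×log₁₀(95.805/81.2)]
    = 2.1387 × [0.0070081 + 0.024423] = 0.06722 m

S_c ≈ 67.2 mm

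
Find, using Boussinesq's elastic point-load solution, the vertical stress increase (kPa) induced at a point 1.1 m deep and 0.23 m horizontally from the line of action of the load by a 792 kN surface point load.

Boussinesq vertical stress below a point load on an elastic half-space:
Δσ_z = 3P/(2πz²) · [1 + (r/z)²]^(−5/2)
r/z = 0.23/1.1 = 0.20909; [1+(r/z)²]^(−5/2) = 0.89855.
Δσ_z = 3×792/(2π×1.1²) × 0.89855 = 312.52 × 0.89855 = 280.8 kPa

Δσ_z ≈ 281 kPa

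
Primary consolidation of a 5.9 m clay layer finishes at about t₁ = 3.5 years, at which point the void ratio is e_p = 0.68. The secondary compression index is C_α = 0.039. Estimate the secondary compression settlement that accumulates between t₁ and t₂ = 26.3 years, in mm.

S_s ≈ 120 mm

Secondary compression: S_s = C_α·H/(1+e_p)·log₁₀(t₂/t₁)
S_s = 0.039×5.9/(1+0.68)×log₁₀(26.3/3.5)
    = 0.137 × 0.8759 = 0.12 m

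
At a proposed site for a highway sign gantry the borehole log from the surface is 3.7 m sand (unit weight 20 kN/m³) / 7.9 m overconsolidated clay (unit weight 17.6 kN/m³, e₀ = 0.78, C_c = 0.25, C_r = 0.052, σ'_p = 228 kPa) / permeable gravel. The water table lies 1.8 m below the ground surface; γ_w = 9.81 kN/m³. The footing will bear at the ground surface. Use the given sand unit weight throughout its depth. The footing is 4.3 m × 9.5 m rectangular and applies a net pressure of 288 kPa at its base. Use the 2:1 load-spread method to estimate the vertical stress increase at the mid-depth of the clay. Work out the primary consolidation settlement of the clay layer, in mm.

S_c ≈ 51.2 mm

Mid-depth of clay below the ground surface: z = 3.7 + 7.9/2 = 7.65 m.
Total vertical stress at mid-clay: σ_v = 20×3.7 + 17.6×3.95 = 143.52 kPa.
Pore pressure: u = 9.81×(7.65 − 1.8) = 57.389 kPa.
Initial effective stress: σ'_0 = σ_v − u = 143.52 − 57.389 = 86.131 kPa.
Stress increase at mid-clay by the 2:1 spreading method:
Δσ = qBL/((B+z)(L+z)) = 288×4.3×9.5/((4.3+7.65)(9.5+7.65)) = 57.405 kPa
Final effective stress: σ'_f = 86.131 + 57.405 = 143.54 kPa.
σ'_f = 143.54 ≤ σ'_p = 228 kPa, so the clay remains overconsolidated and only the recompression index applies:
S_c = C_r·H/(1+e₀)·log₁₀(σ'_f/σ'_0) = 0.052×7.9/1.78×log₁₀(143.54/86.131)
    = 0.23079 × 0.22181 = 0.05119 m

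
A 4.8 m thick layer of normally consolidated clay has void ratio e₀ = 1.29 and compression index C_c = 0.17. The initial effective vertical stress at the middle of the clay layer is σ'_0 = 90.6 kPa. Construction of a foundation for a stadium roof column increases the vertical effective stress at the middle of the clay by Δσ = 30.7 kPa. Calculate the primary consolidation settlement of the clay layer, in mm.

S_c ≈ 45.2 mm

Final effective stress: σ'_f = σ'_0 + Δσ = 90.6 + 30.7 = 121.3 kPa.
Normally consolidated clay, so the full stress increment lies on the virgin compression line:
S_c = C_c·H/(1+e₀)·log₁₀(σ'_f/σ'_0) = 0.17×4.8/(1+1.29)×log₁₀(121.3/90.6)
    = 0.35633 × 0.12673 = 0.04516 m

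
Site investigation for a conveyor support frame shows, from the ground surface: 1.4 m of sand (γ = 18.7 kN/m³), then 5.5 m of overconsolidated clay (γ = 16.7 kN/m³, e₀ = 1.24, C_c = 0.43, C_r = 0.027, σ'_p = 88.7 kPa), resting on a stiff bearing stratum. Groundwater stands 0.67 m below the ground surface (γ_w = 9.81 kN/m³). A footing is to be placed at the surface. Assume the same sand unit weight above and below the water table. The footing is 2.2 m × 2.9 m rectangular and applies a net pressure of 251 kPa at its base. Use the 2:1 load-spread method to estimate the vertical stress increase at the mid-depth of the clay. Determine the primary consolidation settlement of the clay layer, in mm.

S_c ≈ 19.1 mm

Mid-depth of clay below the ground surface: z = 1.4 + 5.5/2 = 4.15 m.
Total vertical stress at mid-clay: σ_v = 18.7×1.4 + 16.7×2.75 = 72.105 kPa.
Pore pressure: u = 9.81×(4.15 − 0.67) = 34.139 kPa.
Initial effective stress: σ'_0 = σ_v − u = 72.105 − 34.139 = 37.966 kPa.
Stress increase at mid-clay by the 2:1 spreading method:
Δσ = qBL/((B+z)(L+z)) = 251×2.2×2.9/((2.2+4.15)(2.9+4.15)) = 35.771 kPa
Final effective stress: σ'_f = 37.966 + 35.771 = 73.737 kPa.
σ'_f = 73.737 ≤ σ'_p = 88.7 kPa, so the clay remains overconsolidated and only the recompression index applies:
S_c = C_r·H/(1+e₀)·log₁₀(σ'_f/σ'_0) = 0.027×5.5/2.24×log₁₀(73.737/37.966)
    = 0.066296 × 0.28829 = 0.01911 m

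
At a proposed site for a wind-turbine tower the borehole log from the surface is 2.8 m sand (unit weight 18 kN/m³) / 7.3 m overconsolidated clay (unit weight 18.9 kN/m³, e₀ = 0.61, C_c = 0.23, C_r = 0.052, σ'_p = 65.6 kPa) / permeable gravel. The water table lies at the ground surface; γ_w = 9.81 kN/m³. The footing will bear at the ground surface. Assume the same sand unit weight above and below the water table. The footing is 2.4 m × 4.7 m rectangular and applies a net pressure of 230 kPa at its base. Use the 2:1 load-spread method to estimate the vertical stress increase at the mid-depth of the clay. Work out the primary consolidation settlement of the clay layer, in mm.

S_c ≈ 119 mm

Mid-depth of clay below the ground surface: z = 2.8 + 7.3/2 = 6.45 m.
Total vertical stress at mid-clay: σ_v = 18×2.8 + 18.9×3.65 = 119.38 kPa.
Pore pressure: u = 9.81×(6.45 − 0) = 63.275 kPa.
Initial effective stress: σ'_0 = σ_v − u = 119.38 − 63.275 = 56.105 kPa.
Stress increase at mid-clay by the 2:1 spreading method:
Δσ = qBL/((B+z)(L+z)) = 230×2.4×4.7/((2.4+6.45)(4.7+6.45)) = 26.292 kPa
Final effective stress: σ'_f = 56.105 + 26.292 = 82.397 kPa.
σ'_f = 82.397 > σ'_p = 65.6 kPa, so the stress path crosses the preconsolidation pressure — recompression up to σ'_p, then virgin compression beyond:
S_c = H/(1+e₀)·[C_r·log₁₀(σ'_p/σ'_0) + C_c·log₁₀(σ'_f/σ'_p)]
    = 7.3/1.61 × [0.052×log₁₀(65.6/56.105) + 0.23×log₁₀(82.397/65.6)]
    = 4.5342 × [0.0035309 + 0.022772] = 0.1193 m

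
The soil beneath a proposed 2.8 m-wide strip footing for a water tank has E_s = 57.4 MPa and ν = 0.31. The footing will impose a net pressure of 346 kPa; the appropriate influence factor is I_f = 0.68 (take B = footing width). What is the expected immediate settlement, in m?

S_e ≈ 0.0104 m

Immediate (elastic) settlement: S_e = q·B·(1−ν²)/E_s · I_f.
E_s = 57.4 MPa = 57400 kPa.
S_e = 346 × 2.8 × (1 − 0.31²) / 57400 × 0.68
    = 346 × 2.8 × 0.9039 / 57400 × 0.68
    = 0.01037 m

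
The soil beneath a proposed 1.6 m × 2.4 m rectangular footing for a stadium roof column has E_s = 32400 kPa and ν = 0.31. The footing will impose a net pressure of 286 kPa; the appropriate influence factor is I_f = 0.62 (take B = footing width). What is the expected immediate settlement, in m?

S_e ≈ 0.00792 m

Immediate (elastic) settlement: S_e = q·B·(1−ν²)/E_s · I_f.
S_e = 286 × 1.6 × (1 − 0.31²) / 32400 × 0.62
    = 286 × 1.6 × 0.9039 / 32400 × 0.62
    = 0.007915 m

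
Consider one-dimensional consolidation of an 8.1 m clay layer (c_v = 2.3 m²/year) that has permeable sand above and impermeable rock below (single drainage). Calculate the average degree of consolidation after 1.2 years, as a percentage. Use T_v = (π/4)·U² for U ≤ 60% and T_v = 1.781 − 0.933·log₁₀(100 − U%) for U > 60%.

Drainage path length: H_d = H = 8.1 m (single drainage).
T_v = c_v·t/H_d² = 2.3×1.2/8.1² = 0.042067.
T_v = 0.042067 corresponds to the U ≤ 60% branch:
U = √(4T_v/π) = 0.2314

U ≈ 23.1 %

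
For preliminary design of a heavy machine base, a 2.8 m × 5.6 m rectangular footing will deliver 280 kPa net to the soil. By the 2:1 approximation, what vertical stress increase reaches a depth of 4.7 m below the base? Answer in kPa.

Δσ_z ≈ 56.8 kPa

By the 2:1 method the load spreads at 1 horizontal : 2 vertical, so at depth z the loaded area has grown by z in each plan dimension:
Δσ = qBL/((B+z)(L+z)) = 280×2.8×5.6/((2.8+4.7)(5.6+4.7)) = 56.834 kPa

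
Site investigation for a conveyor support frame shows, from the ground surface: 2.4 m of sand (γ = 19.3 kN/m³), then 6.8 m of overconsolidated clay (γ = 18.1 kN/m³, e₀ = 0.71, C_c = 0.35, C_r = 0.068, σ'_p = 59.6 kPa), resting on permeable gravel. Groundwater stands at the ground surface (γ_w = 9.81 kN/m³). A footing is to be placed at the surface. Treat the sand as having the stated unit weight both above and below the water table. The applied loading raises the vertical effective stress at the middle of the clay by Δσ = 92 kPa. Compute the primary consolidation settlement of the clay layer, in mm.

S_c ≈ 547 mm

Mid-depth of clay below the ground surface: z = 2.4 + 6.8/2 = 5.8 m.
Total vertical stress at mid-clay: σ_v = 19.3×2.4 + 18.1×3.4 = 107.86 kPa.
Pore pressure: u = 9.81×(5.8 − 0) = 56.898 kPa.
Initial effective stress: σ'_0 = σ_v − u = 107.86 − 56.898 = 50.962 kPa.
Final effective stress: σ'_f = 50.962 + 92 = 142.96 kPa.
σ'_f = 142.96 > σ'_p = 59.6 kPa, so the stress path crosses the preconsolidation pressure — recompression up to σ'_p, then virgin compression beyond:
S_c = H/(1+e₀)·[C_r·log₁₀(σ'_p/σ'_0) + C_c·log₁₀(σ'_f/σ'_p)]
    = 6.8/1.71 × [0.068×log₁₀(59.6/50.962) + 0.35×log₁₀(142.96/59.6)]
    = 3.9766 × [0.004624 + 0.13299] = 0.5472 m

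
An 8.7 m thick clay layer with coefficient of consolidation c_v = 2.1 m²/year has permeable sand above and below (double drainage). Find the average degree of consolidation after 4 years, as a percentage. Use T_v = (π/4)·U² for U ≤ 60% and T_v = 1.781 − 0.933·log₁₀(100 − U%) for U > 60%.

Drainage path length: H_d = H/2 = 4.35 m (double drainage).
T_v = c_v·t/H_d² = 2.1×4/4.35² = 0.44392.
T_v = 0.44392 corresponds to the U > 60% branch:
U = 1 − 10^((1.781 − T_v)/0.933)/100 = 0.7289

U ≈ 72.9 %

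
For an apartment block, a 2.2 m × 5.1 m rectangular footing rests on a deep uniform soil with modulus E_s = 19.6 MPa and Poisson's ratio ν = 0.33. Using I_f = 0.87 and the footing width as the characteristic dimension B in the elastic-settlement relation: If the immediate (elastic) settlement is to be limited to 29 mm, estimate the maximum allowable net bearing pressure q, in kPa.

E_s = 19.6 MPa = 19600 kPa.
S_e = q·B·(1−ν²)/E_s · I_f  ⇒  q = S_e·E_s / (B·(1−ν²)·I_f).
q = 0.029 × 19600 / (2.2 × 0.8911 × 0.87) = 333.3 kPa

q ≈ 333 kPa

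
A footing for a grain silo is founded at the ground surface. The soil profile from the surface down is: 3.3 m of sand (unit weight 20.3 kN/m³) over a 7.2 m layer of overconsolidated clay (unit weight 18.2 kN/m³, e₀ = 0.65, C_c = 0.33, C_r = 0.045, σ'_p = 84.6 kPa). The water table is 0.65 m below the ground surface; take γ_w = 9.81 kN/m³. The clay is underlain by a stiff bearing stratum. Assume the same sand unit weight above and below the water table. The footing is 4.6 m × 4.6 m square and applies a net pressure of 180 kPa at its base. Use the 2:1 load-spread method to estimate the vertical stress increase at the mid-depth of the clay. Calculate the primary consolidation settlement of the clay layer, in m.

S_c ≈ 0.119 m

Mid-depth of clay below the ground surface: z = 3.3 + 7.2/2 = 6.9 m.
Total vertical stress at mid-clay: σ_v = 20.3×3.3 + 18.2×3.6 = 132.51 kPa.
Pore pressure: u = 9.81×(6.9 − 0.65) = 61.312 kPa.
Initial effective stress: σ'_0 = σ_v − u = 132.51 − 61.312 = 71.198 kPa.
Stress increase at mid-clay by the 2:1 spreading method:
Δσ = qBL/((B+z)(L+z)) = 180×4.6×4.6/((4.6+6.9)(4.6+6.9)) = 28.8 kPa
Final effective stress: σ'_f = 71.198 + 28.8 = 99.998 kPa.
σ'_f = 99.998 > σ'_p = 84.6 kPa, so the stress path crosses the preconsolidation pressure — recompression up to σ'_p, then virgin compression beyond:
S_c = H/(1+e₀)·[C_r·log₁₀(σ'_p/σ'_0) + C_c·log₁₀(σ'_f/σ'_p)]
    = 7.2/1.65 × [0.045×log₁₀(84.6/71.198) + 0.33×log₁₀(99.998/84.6)]
    = 4.3636 × [0.0033706 + 0.023965] = 0.1193 m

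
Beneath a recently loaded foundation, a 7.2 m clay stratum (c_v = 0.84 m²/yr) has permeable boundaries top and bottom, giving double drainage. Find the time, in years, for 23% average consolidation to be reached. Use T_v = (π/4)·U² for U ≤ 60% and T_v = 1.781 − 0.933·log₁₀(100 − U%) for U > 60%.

t ≈ 0.641 years

Drainage path length: H_d = H/2 = 3.6 m (double drainage).
U ≤ 60%: T_v = (π/4)·U² = (π/4)×0.23² = 0.041548.
t = T_v·H_d²/c_v = 0.041548×3.6²/0.84 = 0.641 years.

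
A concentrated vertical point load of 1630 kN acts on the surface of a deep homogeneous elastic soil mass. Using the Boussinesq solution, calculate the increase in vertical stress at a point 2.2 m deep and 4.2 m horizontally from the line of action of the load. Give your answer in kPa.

Δσ_z ≈ 3.46 kPa

Boussinesq vertical stress below a point load on an elastic half-space:
Δσ_z = 3P/(2πz²) · [1 + (r/z)²]^(−5/2)
r/z = 4.2/2.2 = 1.9091; [1+(r/z)²]^(−5/2) = 0.021509.
Δσ_z = 3×1630/(2π×2.2²) × 0.021509 = 160.8 × 0.021509 = 3.459 kPa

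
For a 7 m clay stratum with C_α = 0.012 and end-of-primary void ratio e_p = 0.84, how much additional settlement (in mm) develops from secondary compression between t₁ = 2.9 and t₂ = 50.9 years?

S_s ≈ 56.8 mm

Secondary compression: S_s = C_α·H/(1+e_p)·log₁₀(t₂/t₁)
S_s = 0.012×7/(1+0.84)×log₁₀(50.9/2.9)
    = 0.04565 × 1.244 = 0.05681 m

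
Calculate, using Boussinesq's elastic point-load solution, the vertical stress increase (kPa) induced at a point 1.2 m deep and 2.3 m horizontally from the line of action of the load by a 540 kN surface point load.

Δσ_z ≈ 3.79 kPa

Boussinesq vertical stress below a point load on an elastic half-space:
Δσ_z = 3P/(2πz²) · [1 + (r/z)²]^(−5/2)
r/z = 2.3/1.2 = 1.9167; [1+(r/z)²]^(−5/2) = 0.021177.
Δσ_z = 3×540/(2π×1.2²) × 0.021177 = 179.05 × 0.021177 = 3.792 kPa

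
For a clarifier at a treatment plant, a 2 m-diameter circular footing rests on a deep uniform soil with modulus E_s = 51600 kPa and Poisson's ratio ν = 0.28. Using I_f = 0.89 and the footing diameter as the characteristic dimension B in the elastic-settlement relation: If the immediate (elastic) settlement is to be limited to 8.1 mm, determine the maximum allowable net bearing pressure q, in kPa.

q ≈ 255 kPa

S_e = q·B·(1−ν²)/E_s · I_f  ⇒  q = S_e·E_s / (B·(1−ν²)·I_f).
q = 0.0081 × 51600 / (2 × 0.9216 × 0.89) = 254.8 kPa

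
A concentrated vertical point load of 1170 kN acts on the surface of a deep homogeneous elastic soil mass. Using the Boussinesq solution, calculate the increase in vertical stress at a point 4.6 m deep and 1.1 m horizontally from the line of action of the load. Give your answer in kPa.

Boussinesq vertical stress below a point load on an elastic half-space:
Δσ_z = 3P/(2πz²) · [1 + (r/z)²]^(−5/2)
r/z = 1.1/4.6 = 0.23913; [1+(r/z)²]^(−5/2) = 0.87021.
Δσ_z = 3×1170/(2π×4.6²) × 0.87021 = 26.4 × 0.87021 = 22.97 kPa

Δσ_z ≈ 23 kPa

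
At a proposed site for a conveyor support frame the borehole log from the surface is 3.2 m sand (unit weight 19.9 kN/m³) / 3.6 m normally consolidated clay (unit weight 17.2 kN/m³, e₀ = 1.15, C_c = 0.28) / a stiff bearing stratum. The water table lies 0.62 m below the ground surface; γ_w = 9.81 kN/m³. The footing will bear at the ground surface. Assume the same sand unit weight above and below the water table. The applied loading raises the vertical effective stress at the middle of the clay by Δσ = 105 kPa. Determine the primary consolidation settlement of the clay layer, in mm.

Mid-depth of clay below the ground surface: z = 3.2 + 3.6/2 = 5 m.
Total vertical stress at mid-clay: σ_v = 19.9×3.2 + 17.2×1.8 = 94.64 kPa.
Pore pressure: u = 9.81×(5 − 0.62) = 42.968 kPa.
Initial effective stress: σ'_0 = σ_v − u = 94.64 − 42.968 = 51.672 kPa.
Final effective stress: σ'_f = σ'_0 + Δσ = 51.672 + 105 = 156.67 kPa.
Normally consolidated clay, so the full stress increment lies on the virgin compression line:
S_c = C_c·H/(1+e₀)·log₁₀(σ'_f/σ'_0) = 0.28×3.6/(1+1.15)×log₁₀(156.67/51.672)
    = 0.46884 × 0.48173 = 0.2259 m

S_c ≈ 226 mm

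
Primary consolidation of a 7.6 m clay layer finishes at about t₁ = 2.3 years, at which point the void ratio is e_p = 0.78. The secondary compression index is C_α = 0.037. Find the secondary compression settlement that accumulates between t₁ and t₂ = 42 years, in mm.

Secondary compression: S_s = C_α·H/(1+e_p)·log₁₀(t₂/t₁)
S_s = 0.037×7.6/(1+0.78)×log₁₀(42/2.3)
    = 0.158 × 1.262 = 0.1993 m

S_s ≈ 199 mm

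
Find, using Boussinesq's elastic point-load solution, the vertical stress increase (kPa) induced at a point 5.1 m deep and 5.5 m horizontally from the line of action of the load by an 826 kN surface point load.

Δσ_z ≈ 2.2 kPa

Boussinesq vertical stress below a point load on an elastic half-space:
Δσ_z = 3P/(2πz²) · [1 + (r/z)²]^(−5/2)
r/z = 5.5/5.1 = 1.0784; [1+(r/z)²]^(−5/2) = 0.14533.
Δσ_z = 3×826/(2π×5.1²) × 0.14533 = 15.163 × 0.14533 = 2.204 kPa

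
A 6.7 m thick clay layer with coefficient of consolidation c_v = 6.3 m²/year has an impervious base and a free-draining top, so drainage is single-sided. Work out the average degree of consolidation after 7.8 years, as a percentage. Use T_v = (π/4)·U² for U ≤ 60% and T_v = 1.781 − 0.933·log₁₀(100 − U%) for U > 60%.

Drainage path length: H_d = H = 6.7 m (single drainage).
T_v = c_v·t/H_d² = 6.3×7.8/6.7² = 1.0947.
T_v = 1.0947 corresponds to the U > 60% branch:
U = 1 − 10^((1.781 − T_v)/0.933)/100 = 0.9456

U ≈ 94.6 %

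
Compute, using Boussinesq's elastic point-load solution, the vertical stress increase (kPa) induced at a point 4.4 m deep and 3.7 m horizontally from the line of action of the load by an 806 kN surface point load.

Δσ_z ≈ 5.22 kPa

Boussinesq vertical stress below a point load on an elastic half-space:
Δσ_z = 3P/(2πz²) · [1 + (r/z)²]^(−5/2)
r/z = 3.7/4.4 = 0.84091; [1+(r/z)²]^(−5/2) = 0.26262.
Δσ_z = 3×806/(2π×4.4²) × 0.26262 = 19.878 × 0.26262 = 5.22 kPa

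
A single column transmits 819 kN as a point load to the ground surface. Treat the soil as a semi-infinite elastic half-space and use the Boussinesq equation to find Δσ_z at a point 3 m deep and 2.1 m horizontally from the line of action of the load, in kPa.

Boussinesq vertical stress below a point load on an elastic half-space:
Δσ_z = 3P/(2πz²) · [1 + (r/z)²]^(−5/2)
r/z = 2.1/3 = 0.7; [1+(r/z)²]^(−5/2) = 0.36901.
Δσ_z = 3×819/(2π×3²) × 0.36901 = 43.449 × 0.36901 = 16.03 kPa

Δσ_z ≈ 16 kPa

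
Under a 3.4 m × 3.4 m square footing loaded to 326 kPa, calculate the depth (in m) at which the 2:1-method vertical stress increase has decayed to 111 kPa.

2:1 spreading — at depth z the loaded area has grown by z in each plan dimension:
qB²/(B+z)² = Δσ_z ⇒ z = B(√(q/Δσ_z) − 1) = 3.4×(√(326/111) − 1) = 2.427 m

z ≈ 2.43 m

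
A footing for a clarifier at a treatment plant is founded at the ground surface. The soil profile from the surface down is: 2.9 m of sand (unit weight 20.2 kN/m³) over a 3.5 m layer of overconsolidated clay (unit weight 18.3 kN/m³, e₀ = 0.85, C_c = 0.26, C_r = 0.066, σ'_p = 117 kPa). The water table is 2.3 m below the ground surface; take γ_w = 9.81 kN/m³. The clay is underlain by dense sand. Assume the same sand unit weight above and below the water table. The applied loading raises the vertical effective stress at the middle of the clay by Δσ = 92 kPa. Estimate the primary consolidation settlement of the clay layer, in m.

S_c ≈ 0.0961 m

Mid-depth of clay below the ground surface: z = 2.9 + 3.5/2 = 4.65 m.
Total vertical stress at mid-clay: σ_v = 20.2×2.9 + 18.3×1.75 = 90.605 kPa.
Pore pressure: u = 9.81×(4.65 − 2.3) = 23.054 kPa.
Initial effective stress: σ'_0 = σ_v − u = 90.605 − 23.054 = 67.551 kPa.
Final effective stress: σ'_f = 67.551 + 92 = 159.55 kPa.
σ'_f = 159.55 > σ'_p = 117 kPa, so the stress path crosses the preconsolidation pressure — recompression up to σ'_p, then virgin compression beyond:
S_c = H/(1+e₀)·[C_r·log₁₀(σ'_p/σ'_0) + C_c·log₁₀(σ'_f/σ'_p)]
    = 3.5/1.85 × [0.066×log₁₀(117/67.551) + 0.26×log₁₀(159.55/117)]
    = 1.8919 × [0.015745 + 0.035025] = 0.09605 m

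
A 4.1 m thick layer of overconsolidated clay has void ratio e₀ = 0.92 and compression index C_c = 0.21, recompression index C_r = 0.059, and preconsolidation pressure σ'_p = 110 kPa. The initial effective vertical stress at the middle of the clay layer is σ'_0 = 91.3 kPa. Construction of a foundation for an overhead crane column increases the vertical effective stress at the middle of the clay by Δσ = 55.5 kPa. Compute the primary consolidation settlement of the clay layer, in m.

S_c ≈ 0.0664 m

Final effective stress: σ'_f = 91.3 + 55.5 = 146.8 kPa.
σ'_f = 146.8 > σ'_p = 110 kPa, so the stress path crosses the preconsolidation pressure — recompression up to σ'_p, then virgin compression beyond:
S_c = H/(1+e₀)·[C_r·log₁₀(σ'_p/σ'_0) + C_c·log₁₀(σ'_f/σ'_p)]
    = 4.1/1.92 × [0.059×log₁₀(110/91.3) + 0.21×log₁₀(146.8/110)]
    = 2.1354 × [0.0047744 + 0.02632] = 0.0664 m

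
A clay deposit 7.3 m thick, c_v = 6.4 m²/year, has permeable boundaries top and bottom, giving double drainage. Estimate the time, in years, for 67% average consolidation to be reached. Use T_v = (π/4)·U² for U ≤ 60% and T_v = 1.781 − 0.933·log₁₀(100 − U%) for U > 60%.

t ≈ 0.758 years

Drainage path length: H_d = H/2 = 3.65 m (double drainage).
U > 60%: T_v = 1.781 − 0.933·log₁₀(100 − 67) = 0.36423.
t = T_v·H_d²/c_v = 0.36423×3.65²/6.4 = 0.7582 years.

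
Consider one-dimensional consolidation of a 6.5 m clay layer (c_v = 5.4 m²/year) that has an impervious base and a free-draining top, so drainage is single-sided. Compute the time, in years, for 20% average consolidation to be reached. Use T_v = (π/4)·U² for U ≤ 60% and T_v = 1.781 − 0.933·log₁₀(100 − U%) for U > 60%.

Drainage path length: H_d = H = 6.5 m (single drainage).
U ≤ 60%: T_v = (π/4)·U² = (π/4)×0.2² = 0.031416.
t = T_v·H_d²/c_v = 0.031416×6.5²/5.4 = 0.2458 years.

t ≈ 0.246 years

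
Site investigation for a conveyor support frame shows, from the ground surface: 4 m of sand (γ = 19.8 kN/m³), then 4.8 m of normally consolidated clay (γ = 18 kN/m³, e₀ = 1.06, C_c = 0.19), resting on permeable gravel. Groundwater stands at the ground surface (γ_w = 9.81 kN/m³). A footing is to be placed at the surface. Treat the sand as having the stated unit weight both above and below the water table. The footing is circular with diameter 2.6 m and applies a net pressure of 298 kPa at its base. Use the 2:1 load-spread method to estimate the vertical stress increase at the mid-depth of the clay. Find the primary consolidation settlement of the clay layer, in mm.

S_c ≈ 67 mm

Mid-depth of clay below the ground surface: z = 4 + 4.8/2 = 6.4 m.
Total vertical stress at mid-clay: σ_v = 19.8×4 + 18×2.4 = 122.4 kPa.
Pore pressure: u = 9.81×(6.4 − 0) = 62.784 kPa.
Initial effective stress: σ'_0 = σ_v − u = 122.4 − 62.784 = 59.616 kPa.
Stress increase at mid-clay by the 2:1 spreading method:
Δσ ≈ qD²/(D+z)² = 298×2.6²/(2.6+6.4)² = 24.87 kPa
Final effective stress: σ'_f = σ'_0 + Δσ = 59.616 + 24.87 = 84.486 kPa.
Normally consolidated clay, so the full stress increment lies on the virgin compression line:
S_c = C_c·H/(1+e₀)·log₁₀(σ'_f/σ'_0) = 0.19×4.8/(1+1.06)×log₁₀(84.486/59.616)
    = 0.44272 × 0.15142 = 0.06704 m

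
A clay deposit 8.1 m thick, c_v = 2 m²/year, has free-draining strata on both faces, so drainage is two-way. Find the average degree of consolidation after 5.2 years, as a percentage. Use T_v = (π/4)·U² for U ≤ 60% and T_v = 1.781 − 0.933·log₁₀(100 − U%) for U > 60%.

Drainage path length: H_d = H/2 = 4.05 m (double drainage).
T_v = c_v·t/H_d² = 2×5.2/4.05² = 0.63405.
T_v = 0.63405 corresponds to the U > 60% branch:
U = 1 − 10^((1.781 − T_v)/0.933)/100 = 0.8304

U ≈ 83 %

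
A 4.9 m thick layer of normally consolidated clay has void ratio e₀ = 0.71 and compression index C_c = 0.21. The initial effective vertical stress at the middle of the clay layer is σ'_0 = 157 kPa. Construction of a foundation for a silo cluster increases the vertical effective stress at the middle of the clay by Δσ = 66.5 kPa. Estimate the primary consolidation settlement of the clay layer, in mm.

Final effective stress: σ'_f = σ'_0 + Δσ = 157 + 66.5 = 223.5 kPa.
Normally consolidated clay, so the full stress increment lies on the virgin compression line:
S_c = C_c·H/(1+e₀)·log₁₀(σ'_f/σ'_0) = 0.21×4.9/(1+0.71)×log₁₀(223.5/157)
    = 0.60175 × 0.15338 = 0.0923 m

S_c ≈ 92.3 mm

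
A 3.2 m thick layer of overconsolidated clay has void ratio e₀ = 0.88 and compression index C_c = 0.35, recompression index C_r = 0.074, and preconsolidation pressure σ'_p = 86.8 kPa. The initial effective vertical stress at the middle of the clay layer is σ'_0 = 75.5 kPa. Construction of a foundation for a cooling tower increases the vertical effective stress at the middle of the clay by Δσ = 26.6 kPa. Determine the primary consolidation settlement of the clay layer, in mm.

Final effective stress: σ'_f = 75.5 + 26.6 = 102.1 kPa.
σ'_f = 102.1 > σ'_p = 86.8 kPa, so the stress path crosses the preconsolidation pressure — recompression up to σ'_p, then virgin compression beyond:
S_c = H/(1+e₀)·[C_r·log₁₀(σ'_p/σ'_0) + C_c·log₁₀(σ'_f/σ'_p)]
    = 3.2/1.88 × [0.074×log₁₀(86.8/75.5) + 0.35×log₁₀(102.1/86.8)]
    = 1.7021 × [0.0044824 + 0.024677] = 0.04963 m

S_c ≈ 49.6 mm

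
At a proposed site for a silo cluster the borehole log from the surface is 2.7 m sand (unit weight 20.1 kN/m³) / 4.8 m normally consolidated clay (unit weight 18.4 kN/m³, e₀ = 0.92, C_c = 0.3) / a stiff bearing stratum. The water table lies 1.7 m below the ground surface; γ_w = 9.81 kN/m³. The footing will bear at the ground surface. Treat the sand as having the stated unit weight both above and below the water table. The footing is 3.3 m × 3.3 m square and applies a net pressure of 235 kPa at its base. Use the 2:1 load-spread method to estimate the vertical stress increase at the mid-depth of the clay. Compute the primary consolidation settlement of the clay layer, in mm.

S_c ≈ 144 mm

Mid-depth of clay below the ground surface: z = 2.7 + 4.8/2 = 5.1 m.
Total vertical stress at mid-clay: σ_v = 20.1×2.7 + 18.4×2.4 = 98.43 kPa.
Pore pressure: u = 9.81×(5.1 − 1.7) = 33.354 kPa.
Initial effective stress: σ'_0 = σ_v − u = 98.43 − 33.354 = 65.076 kPa.
Stress increase at mid-clay by the 2:1 spreading method:
Δσ = qBL/((B+z)(L+z)) = 235×3.3×3.3/((3.3+5.1)(3.3+5.1)) = 36.269 kPa
Final effective stress: σ'_f = σ'_0 + Δσ = 65.076 + 36.269 = 101.34 kPa.
Normally consolidated clay, so the full stress increment lies on the virgin compression line:
S_c = C_c·H/(1+e₀)·log₁₀(σ'_f/σ'_0) = 0.3×4.8/(1+0.92)×log₁₀(101.34/65.076)
    = 0.75 × 0.19236 = 0.1443 m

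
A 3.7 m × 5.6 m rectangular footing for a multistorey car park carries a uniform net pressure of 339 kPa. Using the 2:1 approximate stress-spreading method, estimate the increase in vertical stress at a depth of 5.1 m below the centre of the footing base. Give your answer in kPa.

Δσ_z ≈ 74.6 kPa

By the 2:1 method the load spreads at 1 horizontal : 2 vertical, so at depth z the loaded area has grown by z in each plan dimension:
Δσ = qBL/((B+z)(L+z)) = 339×3.7×5.6/((3.7+5.1)(5.6+5.1)) = 74.597 kPa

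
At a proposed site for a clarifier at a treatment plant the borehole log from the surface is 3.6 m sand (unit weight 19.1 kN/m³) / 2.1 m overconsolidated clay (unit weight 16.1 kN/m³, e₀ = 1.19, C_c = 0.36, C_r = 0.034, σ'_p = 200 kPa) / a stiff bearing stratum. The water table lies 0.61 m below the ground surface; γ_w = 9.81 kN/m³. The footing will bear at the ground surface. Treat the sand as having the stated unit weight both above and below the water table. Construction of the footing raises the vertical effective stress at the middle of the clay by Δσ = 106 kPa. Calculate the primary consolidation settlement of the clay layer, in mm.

S_c ≈ 16.9 mm

Mid-depth of clay below the ground surface: z = 3.6 + 2.1/2 = 4.65 m.
Total vertical stress at mid-clay: σ_v = 19.1×3.6 + 16.1×1.05 = 85.665 kPa.
Pore pressure: u = 9.81×(4.65 − 0.61) = 39.632 kPa.
Initial effective stress: σ'_0 = σ_v − u = 85.665 − 39.632 = 46.033 kPa.
Final effective stress: σ'_f = 46.033 + 106 = 152.03 kPa.
σ'_f = 152.03 ≤ σ'_p = 200 kPa, so the clay remains overconsolidated and only the recompression index applies:
S_c = C_r·H/(1+e₀)·log₁₀(σ'_f/σ'_0) = 0.034×2.1/2.19×log₁₀(152.03/46.033)
    = 0.032603 × 0.51886 = 0.01692 m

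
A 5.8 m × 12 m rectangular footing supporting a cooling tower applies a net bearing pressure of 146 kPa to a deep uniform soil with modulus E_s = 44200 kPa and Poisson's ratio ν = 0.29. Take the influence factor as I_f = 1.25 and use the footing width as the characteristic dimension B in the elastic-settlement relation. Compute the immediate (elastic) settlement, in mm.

S_e ≈ 21.9 mm

Immediate (elastic) settlement: S_e = q·B·(1−ν²)/E_s · I_f.
S_e = 146 × 5.8 × (1 − 0.29²) / 44200 × 1.25
    = 146 × 5.8 × 0.9159 / 44200 × 1.25
    = 0.02193 m = 21.93 mm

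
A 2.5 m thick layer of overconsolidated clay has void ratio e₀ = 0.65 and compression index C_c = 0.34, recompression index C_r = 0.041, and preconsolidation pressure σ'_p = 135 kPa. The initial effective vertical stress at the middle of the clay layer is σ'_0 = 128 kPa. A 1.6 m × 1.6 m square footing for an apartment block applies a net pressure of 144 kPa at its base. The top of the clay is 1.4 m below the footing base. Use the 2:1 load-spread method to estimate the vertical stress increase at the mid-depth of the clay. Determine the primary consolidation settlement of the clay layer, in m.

Mid-depth of clay below the footing base: z = 1.4 + 2.5/2 = 2.65 m.
Stress increase at mid-clay by the 2:1 spreading method:
Δσ = qBL/((B+z)(L+z)) = 144×1.6×1.6/((1.6+2.65)(1.6+2.65)) = 20.409 kPa
Final effective stress: σ'_f = 128 + 20.409 = 148.41 kPa.
σ'_f = 148.41 > σ'_p = 135 kPa, so the stress path crosses the preconsolidation pressure — recompression up to σ'_p, then virgin compression beyond:
S_c = H/(1+e₀)·[C_r·log₁₀(σ'_p/σ'_0) + C_c·log₁₀(σ'_f/σ'_p)]
    = 2.5/1.65 × [0.041×log₁₀(135/128) + 0.34×log₁₀(148.41/135)]
    = 1.5152 × [0.00094808 + 0.013984] = 0.02263 m

S_c ≈ 0.0226 m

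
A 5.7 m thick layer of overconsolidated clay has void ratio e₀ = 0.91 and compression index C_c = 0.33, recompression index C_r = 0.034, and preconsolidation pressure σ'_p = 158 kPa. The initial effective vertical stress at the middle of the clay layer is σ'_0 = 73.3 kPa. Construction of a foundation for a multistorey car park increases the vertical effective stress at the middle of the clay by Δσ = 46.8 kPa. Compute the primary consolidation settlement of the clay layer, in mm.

S_c ≈ 21.8 mm

Final effective stress: σ'_f = 73.3 + 46.8 = 120.1 kPa.
σ'_f = 120.1 ≤ σ'_p = 158 kPa, so the clay remains overconsolidated and only the recompression index applies:
S_c = C_r·H/(1+e₀)·log₁₀(σ'_f/σ'_0) = 0.034×5.7/1.91×log₁₀(120.1/73.3)
    = 0.10147 × 0.21444 = 0.02176 m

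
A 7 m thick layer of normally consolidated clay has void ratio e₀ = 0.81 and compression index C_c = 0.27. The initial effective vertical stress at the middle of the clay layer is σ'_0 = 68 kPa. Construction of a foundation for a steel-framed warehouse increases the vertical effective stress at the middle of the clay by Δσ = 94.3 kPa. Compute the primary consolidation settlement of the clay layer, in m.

S_c ≈ 0.395 m

Final effective stress: σ'_f = σ'_0 + Δσ = 68 + 94.3 = 162.3 kPa.
Normally consolidated clay, so the full stress increment lies on the virgin compression line:
S_c = C_c·H/(1+e₀)·log₁₀(σ'_f/σ'_0) = 0.27×7/(1+0.81)×log₁₀(162.3/68)
    = 1.0442 × 0.37781 = 0.3945 m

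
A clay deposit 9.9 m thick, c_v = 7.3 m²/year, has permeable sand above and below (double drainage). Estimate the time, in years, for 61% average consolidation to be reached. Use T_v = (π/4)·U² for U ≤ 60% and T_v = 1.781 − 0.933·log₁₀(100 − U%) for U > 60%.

t ≈ 0.995 years

Drainage path length: H_d = H/2 = 4.95 m (double drainage).
U > 60%: T_v = 1.781 − 0.933·log₁₀(100 − 61) = 0.29654.
t = T_v·H_d²/c_v = 0.29654×4.95²/7.3 = 0.9953 years.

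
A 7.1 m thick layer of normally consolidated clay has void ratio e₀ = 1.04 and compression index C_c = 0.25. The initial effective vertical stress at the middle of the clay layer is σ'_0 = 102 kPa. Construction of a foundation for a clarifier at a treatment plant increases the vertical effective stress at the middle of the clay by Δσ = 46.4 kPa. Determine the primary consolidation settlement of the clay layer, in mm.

S_c ≈ 142 mm

Final effective stress: σ'_f = σ'_0 + Δσ = 102 + 46.4 = 148.4 kPa.
Normally consolidated clay, so the full stress increment lies on the virgin compression line:
S_c = C_c·H/(1+e₀)·log₁₀(σ'_f/σ'_0) = 0.25×7.1/(1+1.04)×log₁₀(148.4/102)
    = 0.8701 × 0.16283 = 0.1417 m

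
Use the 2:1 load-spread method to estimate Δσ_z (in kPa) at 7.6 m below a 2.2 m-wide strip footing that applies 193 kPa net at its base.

Δσ_z ≈ 43.3 kPa

By the 2:1 method the load spreads at 1 horizontal : 2 vertical, so at depth z the loaded area has grown by z in each plan dimension:
Δσ = qB/(B+z) = 193×2.2/(2.2+7.6) = 43.327 kPa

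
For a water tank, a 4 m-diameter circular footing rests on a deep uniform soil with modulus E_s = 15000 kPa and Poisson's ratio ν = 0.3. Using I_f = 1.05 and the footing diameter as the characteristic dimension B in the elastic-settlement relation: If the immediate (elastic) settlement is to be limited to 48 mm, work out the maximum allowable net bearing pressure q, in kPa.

q ≈ 188 kPa

S_e = q·B·(1−ν²)/E_s · I_f  ⇒  q = S_e·E_s / (B·(1−ν²)·I_f).
q = 0.048 × 15000 / (4 × 0.91 × 1.05) = 188.4 kPa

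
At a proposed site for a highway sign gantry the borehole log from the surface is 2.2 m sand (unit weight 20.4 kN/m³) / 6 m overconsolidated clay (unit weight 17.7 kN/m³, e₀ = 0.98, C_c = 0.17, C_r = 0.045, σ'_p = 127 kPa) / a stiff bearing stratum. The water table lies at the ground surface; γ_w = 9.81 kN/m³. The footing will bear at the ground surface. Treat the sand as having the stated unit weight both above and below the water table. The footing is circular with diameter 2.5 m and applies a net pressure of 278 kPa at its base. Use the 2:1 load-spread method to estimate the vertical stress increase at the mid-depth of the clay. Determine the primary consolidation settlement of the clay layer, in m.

S_c ≈ 0.0287 m

Mid-depth of clay below the ground surface: z = 2.2 + 6/2 = 5.2 m.
Total vertical stress at mid-clay: σ_v = 20.4×2.2 + 17.7×3 = 97.98 kPa.
Pore pressure: u = 9.81×(5.2 − 0) = 51.012 kPa.
Initial effective stress: σ'_0 = σ_v − u = 97.98 − 51.012 = 46.968 kPa.
Stress increase at mid-clay by the 2:1 spreading method:
Δσ ≈ qD²/(D+z)² = 278×2.5²/(2.5+5.2)² = 29.305 kPa
Final effective stress: σ'_f = 46.968 + 29.305 = 76.273 kPa.
σ'_f = 76.273 ≤ σ'_p = 127 kPa, so the clay remains overconsolidated and only the recompression index applies:
S_c = C_r·H/(1+e₀)·log₁₀(σ'_f/σ'_0) = 0.045×6/1.98×log₁₀(76.273/46.968)
    = 0.13636 × 0.21057 = 0.02871 m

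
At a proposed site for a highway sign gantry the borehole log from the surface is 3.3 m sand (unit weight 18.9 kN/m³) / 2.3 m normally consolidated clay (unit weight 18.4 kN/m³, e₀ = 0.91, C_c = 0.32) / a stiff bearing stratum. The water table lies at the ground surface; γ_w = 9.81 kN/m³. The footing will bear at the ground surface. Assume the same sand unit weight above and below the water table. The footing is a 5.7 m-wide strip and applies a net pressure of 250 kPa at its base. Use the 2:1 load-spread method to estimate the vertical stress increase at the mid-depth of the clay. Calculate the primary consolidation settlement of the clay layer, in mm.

S_c ≈ 252 mm

Mid-depth of clay below the ground surface: z = 3.3 + 2.3/2 = 4.45 m.
Total vertical stress at mid-clay: σ_v = 18.9×3.3 + 18.4×1.15 = 83.53 kPa.
Pore pressure: u = 9.81×(4.45 − 0) = 43.655 kPa.
Initial effective stress: σ'_0 = σ_v − u = 83.53 − 43.655 = 39.875 kPa.
Stress increase at mid-clay by the 2:1 spreading method:
Δσ = qB/(B+z) = 250×5.7/(5.7+4.45) = 140.39 kPa
Final effective stress: σ'_f = σ'_0 + Δσ = 39.875 + 140.39 = 180.26 kPa.
Normally consolidated clay, so the full stress increment lies on the virgin compression line:
S_c = C_c·H/(1+e₀)·log₁₀(σ'_f/σ'_0) = 0.32×2.3/(1+0.91)×log₁₀(180.26/39.875)
    = 0.38534 × 0.6552 = 0.2525 m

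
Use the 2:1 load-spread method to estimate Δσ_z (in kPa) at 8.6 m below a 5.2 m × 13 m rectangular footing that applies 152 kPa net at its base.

By the 2:1 method the load spreads at 1 horizontal : 2 vertical, so at depth z the loaded area has grown by z in each plan dimension:
Δσ = qBL/((B+z)(L+z)) = 152×5.2×13/((5.2+8.6)(13+8.6)) = 34.471 kPa

Δσ_z ≈ 34.5 kPa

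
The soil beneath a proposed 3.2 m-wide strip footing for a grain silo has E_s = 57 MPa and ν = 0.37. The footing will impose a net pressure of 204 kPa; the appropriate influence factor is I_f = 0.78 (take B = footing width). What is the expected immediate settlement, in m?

Immediate (elastic) settlement: S_e = q·B·(1−ν²)/E_s · I_f.
E_s = 57 MPa = 57000 kPa.
S_e = 204 × 3.2 × (1 − 0.37²) / 57000 × 0.78
    = 204 × 3.2 × 0.8631 / 57000 × 0.78
    = 0.00771 m

S_e ≈ 0.00771 m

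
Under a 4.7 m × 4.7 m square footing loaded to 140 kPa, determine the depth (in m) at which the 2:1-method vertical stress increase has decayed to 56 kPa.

2:1 spreading — at depth z the loaded area has grown by z in each plan dimension:
qB²/(B+z)² = Δσ_z ⇒ z = B(√(q/Δσ_z) − 1) = 4.7×(√(140/56) − 1) = 2.731 m

z ≈ 2.73 m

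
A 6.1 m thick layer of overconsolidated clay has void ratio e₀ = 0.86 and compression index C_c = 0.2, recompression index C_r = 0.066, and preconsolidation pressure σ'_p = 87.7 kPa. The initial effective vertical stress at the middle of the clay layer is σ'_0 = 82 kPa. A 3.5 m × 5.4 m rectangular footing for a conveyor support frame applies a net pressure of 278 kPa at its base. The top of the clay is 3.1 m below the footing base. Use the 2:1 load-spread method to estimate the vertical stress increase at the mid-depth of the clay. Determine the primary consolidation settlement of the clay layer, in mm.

S_c ≈ 117 mm

Mid-depth of clay below the footing base: z = 3.1 + 6.1/2 = 6.15 m.
Stress increase at mid-clay by the 2:1 spreading method:
Δσ = qBL/((B+z)(L+z)) = 278×3.5×5.4/((3.5+6.15)(5.4+6.15)) = 47.141 kPa
Final effective stress: σ'_f = 82 + 47.141 = 129.14 kPa.
σ'_f = 129.14 > σ'_p = 87.7 kPa, so the stress path crosses the preconsolidation pressure — recompression up to σ'_p, then virgin compression beyond:
S_c = H/(1+e₀)·[C_r·log₁₀(σ'_p/σ'_0) + C_c·log₁₀(σ'_f/σ'_p)]
    = 6.1/1.86 × [0.066×log₁₀(87.7/82) + 0.2×log₁₀(129.14/87.7)]
    = 3.2796 × [0.0019263 + 0.033612] = 0.1166 m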